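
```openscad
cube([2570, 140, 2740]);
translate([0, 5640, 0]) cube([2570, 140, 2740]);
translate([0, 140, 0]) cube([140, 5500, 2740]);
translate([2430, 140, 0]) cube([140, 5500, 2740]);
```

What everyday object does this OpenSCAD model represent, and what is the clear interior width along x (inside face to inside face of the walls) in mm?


A house (or room) frame. The interior width is 2290 mm.

Four 2740 mm walls enclosing a rectangle with no floor or roof — a room or house frame. Outside width is 2570 mm and wall thickness is 140 mm, so the interior width is 2570 − 2 × 140 = 2290 mm.


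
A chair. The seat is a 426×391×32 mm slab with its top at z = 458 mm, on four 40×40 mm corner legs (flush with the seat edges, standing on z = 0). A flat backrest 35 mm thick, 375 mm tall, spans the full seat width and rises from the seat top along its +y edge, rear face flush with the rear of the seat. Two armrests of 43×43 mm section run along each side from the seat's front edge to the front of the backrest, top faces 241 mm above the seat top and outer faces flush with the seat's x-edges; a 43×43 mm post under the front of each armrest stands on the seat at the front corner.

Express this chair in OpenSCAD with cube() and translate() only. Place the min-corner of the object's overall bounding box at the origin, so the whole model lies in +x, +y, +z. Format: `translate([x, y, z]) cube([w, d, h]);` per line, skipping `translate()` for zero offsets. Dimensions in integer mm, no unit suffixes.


translate([0, 0, 426]) cube([426, 391, 32]);
cube([40, 40, 426]);
translate([386, 0, 0]) cube([40, 40, 426]);
translate([0, 351, 0]) cube([40, 40, 426]);
translate([386, 351, 0]) cube([40, 40, 426]);
translate([0, 356, 458]) cube([426, 35, 375]);
translate([0, 0, 656]) cube([43, 356, 43]);
translate([383, 0, 656]) cube([43, 356, 43]);
translate([0, 0, 458]) cube([43, 43, 198]);
translate([383, 0, 458]) cube([43, 43, 198]);


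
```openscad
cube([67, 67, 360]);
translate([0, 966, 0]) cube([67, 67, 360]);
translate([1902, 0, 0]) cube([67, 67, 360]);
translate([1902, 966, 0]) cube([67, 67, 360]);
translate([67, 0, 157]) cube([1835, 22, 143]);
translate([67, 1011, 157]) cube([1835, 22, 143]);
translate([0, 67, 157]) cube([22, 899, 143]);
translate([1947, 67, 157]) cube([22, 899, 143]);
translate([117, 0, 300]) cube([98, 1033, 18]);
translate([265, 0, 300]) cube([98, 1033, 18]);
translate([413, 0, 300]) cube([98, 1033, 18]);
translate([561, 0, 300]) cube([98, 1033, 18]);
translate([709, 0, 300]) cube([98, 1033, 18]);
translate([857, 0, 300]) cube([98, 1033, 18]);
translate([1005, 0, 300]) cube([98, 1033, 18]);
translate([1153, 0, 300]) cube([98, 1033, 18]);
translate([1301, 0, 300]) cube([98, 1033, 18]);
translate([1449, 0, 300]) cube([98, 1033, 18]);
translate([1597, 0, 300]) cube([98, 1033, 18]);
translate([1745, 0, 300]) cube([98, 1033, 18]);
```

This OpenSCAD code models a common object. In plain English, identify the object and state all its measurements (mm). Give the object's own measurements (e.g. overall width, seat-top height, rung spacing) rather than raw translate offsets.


A bed frame 1969 mm long (x) by 1033 mm wide (y). Four 67×67 mm corner posts, 360 mm tall, at the corners of the footprint. Four rails of 22 mm thickness and 143 mm height run between adjacent posts with their undersides at z = 157 mm, their outer faces flush with the outside of the frame (the two x-running rails run between the posts' inner faces; the two y-running rails run between the posts' inner faces). 12 slats, each 98 mm wide (x) and 18 mm thick, lie across the top of the two x-running rails, running the full 1033 mm width of the frame in y; along x they sit between the end posts with a 50 mm gap after the −x posts and between neighbouring slats, leaving 59 mm before the +x posts.


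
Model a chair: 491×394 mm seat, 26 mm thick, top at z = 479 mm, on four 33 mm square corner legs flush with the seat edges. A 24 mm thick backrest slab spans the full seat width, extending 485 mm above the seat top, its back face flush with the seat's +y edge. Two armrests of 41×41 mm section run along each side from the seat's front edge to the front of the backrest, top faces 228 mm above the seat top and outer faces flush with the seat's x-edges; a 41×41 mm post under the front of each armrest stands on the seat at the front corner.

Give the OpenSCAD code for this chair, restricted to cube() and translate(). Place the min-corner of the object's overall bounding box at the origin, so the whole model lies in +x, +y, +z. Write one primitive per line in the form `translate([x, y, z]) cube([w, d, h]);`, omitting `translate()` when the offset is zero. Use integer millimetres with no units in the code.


translate([0, 0, 453]) cube([491, 394, 26]);
cube([33, 33, 453]);
translate([458, 0, 0]) cube([33, 33, 453]);
translate([0, 361, 0]) cube([33, 33, 453]);
translate([458, 361, 0]) cube([33, 33, 453]);
translate([0, 370, 479]) cube([491, 24, 485]);
translate([0, 0, 666]) cube([41, 370, 41]);
translate([450, 0, 666]) cube([41, 370, 41]);
translate([0, 0, 479]) cube([41, 41, 187]);
translate([450, 0, 479]) cube([41, 41, 187]);


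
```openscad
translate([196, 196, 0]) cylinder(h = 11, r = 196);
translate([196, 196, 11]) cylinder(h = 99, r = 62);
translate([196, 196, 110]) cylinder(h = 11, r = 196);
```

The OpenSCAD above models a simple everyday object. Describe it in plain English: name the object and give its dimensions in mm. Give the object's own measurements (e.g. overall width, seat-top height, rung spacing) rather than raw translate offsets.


A spool: two coaxial disc flanges of radius 196 mm and thickness 11 mm, joined by a core cylinder of radius 62 mm and height 99 mm. The lower flange rests on z = 0 and the three cylinders share a vertical axis.


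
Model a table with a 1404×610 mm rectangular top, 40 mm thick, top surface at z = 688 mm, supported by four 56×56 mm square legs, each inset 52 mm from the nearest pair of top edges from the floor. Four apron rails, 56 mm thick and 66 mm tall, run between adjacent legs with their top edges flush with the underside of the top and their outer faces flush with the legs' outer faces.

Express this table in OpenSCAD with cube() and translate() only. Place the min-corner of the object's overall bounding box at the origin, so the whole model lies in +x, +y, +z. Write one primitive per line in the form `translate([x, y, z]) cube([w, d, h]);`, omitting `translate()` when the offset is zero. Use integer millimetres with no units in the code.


// leg_h = 688 - 40 = 648
// apron z = 648 - 66 = 582
translate([0, 0, 648]) cube([1404, 610, 40]);
translate([52, 52, 0]) cube([56, 56, 648]);
translate([1296, 52, 0]) cube([56, 56, 648]);
translate([52, 502, 0]) cube([56, 56, 648]);
translate([1296, 502, 0]) cube([56, 56, 648]);
translate([108, 52, 582]) cube([1188, 56, 66]);
translate([108, 502, 582]) cube([1188, 56, 66]);
translate([52, 108, 582]) cube([56, 394, 66]);
translate([1296, 108, 582]) cube([56, 394, 66]);


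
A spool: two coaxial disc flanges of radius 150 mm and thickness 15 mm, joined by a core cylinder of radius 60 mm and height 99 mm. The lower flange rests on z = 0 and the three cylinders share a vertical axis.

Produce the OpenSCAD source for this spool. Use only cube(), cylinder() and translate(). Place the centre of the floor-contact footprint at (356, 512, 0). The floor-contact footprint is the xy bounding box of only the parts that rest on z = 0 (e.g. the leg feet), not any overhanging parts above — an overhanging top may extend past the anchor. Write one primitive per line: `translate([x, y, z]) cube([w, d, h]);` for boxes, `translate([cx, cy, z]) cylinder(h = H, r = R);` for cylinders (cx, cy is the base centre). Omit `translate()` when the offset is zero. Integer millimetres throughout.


translate([356, 512, 0]) cylinder(h = 15, r = 150);
translate([356, 512, 15]) cylinder(h = 99, r = 60);
translate([356, 512, 114]) cylinder(h = 15, r = 150);


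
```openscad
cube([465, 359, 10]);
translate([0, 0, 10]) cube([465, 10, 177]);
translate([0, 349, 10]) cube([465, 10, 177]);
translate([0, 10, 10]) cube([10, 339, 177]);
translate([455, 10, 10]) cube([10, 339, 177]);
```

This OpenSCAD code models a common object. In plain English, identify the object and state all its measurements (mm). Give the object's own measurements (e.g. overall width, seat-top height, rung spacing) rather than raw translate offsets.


An open-topped rectangular box: outside dimensions 465×359×187 mm, with a uniform wall and base thickness of 10 mm. The base is a full 465×359 slab on the floor; four walls sit on top of the base. The front and back walls (the −y and +y sides) span the full width; the two side walls fit between them.


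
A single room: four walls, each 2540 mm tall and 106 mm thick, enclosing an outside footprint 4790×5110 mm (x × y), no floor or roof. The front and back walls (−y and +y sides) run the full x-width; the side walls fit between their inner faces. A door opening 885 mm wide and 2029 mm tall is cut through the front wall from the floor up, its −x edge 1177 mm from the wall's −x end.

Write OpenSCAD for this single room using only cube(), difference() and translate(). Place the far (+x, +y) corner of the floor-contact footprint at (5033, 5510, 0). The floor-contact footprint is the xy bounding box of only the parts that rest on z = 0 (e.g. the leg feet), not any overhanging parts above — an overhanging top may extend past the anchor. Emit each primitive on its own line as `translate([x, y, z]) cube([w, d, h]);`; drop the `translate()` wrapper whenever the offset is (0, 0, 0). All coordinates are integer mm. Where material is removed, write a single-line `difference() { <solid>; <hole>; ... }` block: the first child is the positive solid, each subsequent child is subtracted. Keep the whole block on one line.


difference() { translate([243, 400, 0]) cube([4790, 106, 2540]); translate([1420, 400, 0]) cube([885, 106, 2029]); }
translate([243, 5404, 0]) cube([4790, 106, 2540]);
translate([243, 506, 0]) cube([106, 4898, 2540]);
translate([4927, 506, 0]) cube([106, 4898, 2540]);


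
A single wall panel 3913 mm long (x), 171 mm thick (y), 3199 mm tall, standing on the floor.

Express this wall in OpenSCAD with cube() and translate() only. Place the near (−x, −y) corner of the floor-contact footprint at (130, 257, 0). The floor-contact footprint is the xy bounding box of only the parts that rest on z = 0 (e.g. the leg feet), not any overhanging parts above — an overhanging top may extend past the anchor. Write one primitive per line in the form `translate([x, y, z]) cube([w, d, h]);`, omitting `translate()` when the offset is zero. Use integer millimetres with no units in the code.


translate([130, 257, 0]) cube([3913, 171, 3199]);


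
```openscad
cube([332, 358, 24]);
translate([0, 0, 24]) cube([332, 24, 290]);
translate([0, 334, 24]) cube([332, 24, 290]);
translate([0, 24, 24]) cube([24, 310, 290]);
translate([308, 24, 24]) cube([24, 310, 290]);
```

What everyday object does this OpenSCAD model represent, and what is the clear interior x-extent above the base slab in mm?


An open box. The internal width is 284 mm.

A 332×358 base slab with four walls standing on it — an open box. The base is 332 mm wide and the walls are 24 mm thick, so the internal width is 332 − 2 × 24 = 284 mm.


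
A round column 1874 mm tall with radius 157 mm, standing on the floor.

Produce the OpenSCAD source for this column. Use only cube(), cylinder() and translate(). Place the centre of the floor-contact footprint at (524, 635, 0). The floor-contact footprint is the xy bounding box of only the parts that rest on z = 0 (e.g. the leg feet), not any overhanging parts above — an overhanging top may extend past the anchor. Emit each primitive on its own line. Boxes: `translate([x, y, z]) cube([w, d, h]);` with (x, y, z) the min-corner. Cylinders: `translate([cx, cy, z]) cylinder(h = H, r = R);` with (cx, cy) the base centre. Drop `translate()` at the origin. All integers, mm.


translate([524, 635, 0]) cylinder(h = 1874, r = 157);


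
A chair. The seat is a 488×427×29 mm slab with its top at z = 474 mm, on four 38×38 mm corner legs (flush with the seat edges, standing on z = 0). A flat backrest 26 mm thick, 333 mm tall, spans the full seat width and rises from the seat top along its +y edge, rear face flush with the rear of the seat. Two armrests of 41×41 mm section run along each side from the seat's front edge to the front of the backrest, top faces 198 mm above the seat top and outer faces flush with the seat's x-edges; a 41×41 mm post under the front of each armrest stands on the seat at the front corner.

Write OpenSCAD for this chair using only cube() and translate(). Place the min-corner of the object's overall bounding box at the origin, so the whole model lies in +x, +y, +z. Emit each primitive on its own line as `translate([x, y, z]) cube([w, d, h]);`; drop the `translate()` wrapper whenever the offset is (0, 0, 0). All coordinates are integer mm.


translate([0, 0, 445]) cube([488, 427, 29]);
cube([38, 38, 445]);
translate([450, 0, 0]) cube([38, 38, 445]);
translate([0, 389, 0]) cube([38, 38, 445]);
translate([450, 389, 0]) cube([38, 38, 445]);
translate([0, 401, 474]) cube([488, 26, 333]);
translate([0, 0, 631]) cube([41, 401, 41]);
translate([447, 0, 631]) cube([41, 401, 41]);
translate([0, 0, 474]) cube([41, 41, 157]);
translate([447, 0, 474]) cube([41, 41, 157]);


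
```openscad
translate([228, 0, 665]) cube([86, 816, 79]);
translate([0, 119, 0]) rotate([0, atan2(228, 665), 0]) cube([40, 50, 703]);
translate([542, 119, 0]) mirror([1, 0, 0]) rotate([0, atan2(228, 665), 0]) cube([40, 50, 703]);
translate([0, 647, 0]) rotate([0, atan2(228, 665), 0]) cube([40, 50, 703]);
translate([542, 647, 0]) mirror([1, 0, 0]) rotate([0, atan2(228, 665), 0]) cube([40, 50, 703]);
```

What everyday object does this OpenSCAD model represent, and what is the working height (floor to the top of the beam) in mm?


A sawhorse. The overall height is 744 mm.

A beam across two mirrored pairs of raked legs — a sawhorse. The beam's underside is at z = 665 (matching the legs' vertical rise in atan2(228, 665)) and the beam is 79 mm tall, so its top is at 665 + 79 = 744 mm. The raked legs top out at the beam's underside, so that is the highest point.


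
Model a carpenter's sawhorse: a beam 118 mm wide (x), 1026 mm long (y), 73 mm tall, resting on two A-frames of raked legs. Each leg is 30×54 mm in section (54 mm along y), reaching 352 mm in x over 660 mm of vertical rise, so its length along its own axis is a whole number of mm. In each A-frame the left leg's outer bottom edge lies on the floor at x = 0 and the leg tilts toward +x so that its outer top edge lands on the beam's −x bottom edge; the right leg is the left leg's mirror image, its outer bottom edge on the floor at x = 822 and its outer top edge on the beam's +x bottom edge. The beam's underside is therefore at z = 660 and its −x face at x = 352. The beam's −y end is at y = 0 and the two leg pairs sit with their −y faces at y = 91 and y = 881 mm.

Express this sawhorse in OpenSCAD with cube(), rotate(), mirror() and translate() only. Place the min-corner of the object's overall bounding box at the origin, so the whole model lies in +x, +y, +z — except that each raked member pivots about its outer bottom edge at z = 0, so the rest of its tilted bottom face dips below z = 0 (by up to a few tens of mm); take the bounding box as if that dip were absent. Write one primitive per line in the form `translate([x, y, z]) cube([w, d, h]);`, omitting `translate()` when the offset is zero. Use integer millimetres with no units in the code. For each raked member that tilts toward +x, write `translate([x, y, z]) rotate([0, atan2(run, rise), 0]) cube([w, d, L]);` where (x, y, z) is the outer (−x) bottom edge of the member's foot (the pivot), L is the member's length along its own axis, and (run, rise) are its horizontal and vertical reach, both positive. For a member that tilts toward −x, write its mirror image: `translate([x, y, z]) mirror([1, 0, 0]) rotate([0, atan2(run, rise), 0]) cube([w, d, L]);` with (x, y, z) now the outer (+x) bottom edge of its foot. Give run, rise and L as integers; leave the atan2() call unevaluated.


// leg length = √(352² + 660²) = 748
// right-leg outer foot x = 2·352 + 118 = 822
// beam min-corner = (352, 0, 660)
translate([352, 0, 660]) cube([118, 1026, 73]);
translate([0, 91, 0]) rotate([0, atan2(352, 660), 0]) cube([30, 54, 748]);
translate([822, 91, 0]) mirror([1, 0, 0]) rotate([0, atan2(352, 660), 0]) cube([30, 54, 748]);
translate([0, 881, 0]) rotate([0, atan2(352, 660), 0]) cube([30, 54, 748]);
translate([822, 881, 0]) mirror([1, 0, 0]) rotate([0, atan2(352, 660), 0]) cube([30, 54, 748]);


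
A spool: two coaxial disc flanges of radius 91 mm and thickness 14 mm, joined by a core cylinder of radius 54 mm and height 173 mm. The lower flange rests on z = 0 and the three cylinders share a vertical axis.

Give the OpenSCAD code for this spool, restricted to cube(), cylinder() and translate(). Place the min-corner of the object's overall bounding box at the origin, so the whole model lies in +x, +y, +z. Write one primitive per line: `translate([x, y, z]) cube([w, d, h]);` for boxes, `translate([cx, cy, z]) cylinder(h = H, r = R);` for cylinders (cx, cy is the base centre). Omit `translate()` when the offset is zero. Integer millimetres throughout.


translate([91, 91, 0]) cylinder(h = 14, r = 91);
translate([91, 91, 14]) cylinder(h = 173, r = 54);
translate([91, 91, 187]) cylinder(h = 14, r = 91);


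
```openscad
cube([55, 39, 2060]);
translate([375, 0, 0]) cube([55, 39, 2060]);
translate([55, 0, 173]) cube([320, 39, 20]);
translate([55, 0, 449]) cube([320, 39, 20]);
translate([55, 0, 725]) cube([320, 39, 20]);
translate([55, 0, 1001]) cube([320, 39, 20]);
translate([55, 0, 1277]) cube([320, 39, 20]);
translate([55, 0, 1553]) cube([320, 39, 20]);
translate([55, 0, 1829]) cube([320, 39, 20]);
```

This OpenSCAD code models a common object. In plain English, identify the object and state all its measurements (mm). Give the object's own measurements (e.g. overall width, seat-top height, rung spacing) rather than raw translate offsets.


A straight ladder. Two 55×39 mm vertical rails, 2060 mm tall, stand 430 mm apart (outside-to-outside) with their front faces coplanar on the −y side. 7 rungs, each 39 mm deep and 20 mm tall, span between the inner faces of the rails, front faces flush with the rails. The lowest rung's underside is at z = 173 mm and rungs are spaced 276 mm apart (underside to underside).


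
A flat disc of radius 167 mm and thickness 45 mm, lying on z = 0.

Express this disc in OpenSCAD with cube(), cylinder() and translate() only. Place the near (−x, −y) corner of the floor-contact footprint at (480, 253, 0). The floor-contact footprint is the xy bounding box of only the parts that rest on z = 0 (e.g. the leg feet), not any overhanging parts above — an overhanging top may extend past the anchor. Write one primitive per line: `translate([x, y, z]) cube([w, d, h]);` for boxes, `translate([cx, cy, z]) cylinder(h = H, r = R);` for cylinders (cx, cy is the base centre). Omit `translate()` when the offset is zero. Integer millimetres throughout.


translate([647, 420, 0]) cylinder(h = 45, r = 167);


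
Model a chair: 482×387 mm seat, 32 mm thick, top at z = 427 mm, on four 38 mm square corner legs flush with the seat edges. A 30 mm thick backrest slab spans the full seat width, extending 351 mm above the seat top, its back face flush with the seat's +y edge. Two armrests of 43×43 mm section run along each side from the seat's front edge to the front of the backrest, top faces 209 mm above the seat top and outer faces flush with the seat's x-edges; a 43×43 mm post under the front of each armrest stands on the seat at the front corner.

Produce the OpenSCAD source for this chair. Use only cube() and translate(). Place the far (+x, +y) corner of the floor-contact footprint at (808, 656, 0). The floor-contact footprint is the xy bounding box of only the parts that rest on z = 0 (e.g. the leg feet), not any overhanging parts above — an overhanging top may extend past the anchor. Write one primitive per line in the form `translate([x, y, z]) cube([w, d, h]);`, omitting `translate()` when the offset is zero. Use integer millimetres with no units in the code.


// leg_h = 427 - 32 = 395
// arm post h = 209 - 43 = 166
translate([326, 269, 395]) cube([482, 387, 32]);
translate([326, 269, 0]) cube([38, 38, 395]);
translate([770, 269, 0]) cube([38, 38, 395]);
translate([326, 618, 0]) cube([38, 38, 395]);
translate([770, 618, 0]) cube([38, 38, 395]);
translate([326, 626, 427]) cube([482, 30, 351]);
translate([326, 269, 593]) cube([43, 357, 43]);
translate([765, 269, 593]) cube([43, 357, 43]);
translate([326, 269, 427]) cube([43, 43, 166]);
translate([765, 269, 427]) cube([43, 43, 166]);


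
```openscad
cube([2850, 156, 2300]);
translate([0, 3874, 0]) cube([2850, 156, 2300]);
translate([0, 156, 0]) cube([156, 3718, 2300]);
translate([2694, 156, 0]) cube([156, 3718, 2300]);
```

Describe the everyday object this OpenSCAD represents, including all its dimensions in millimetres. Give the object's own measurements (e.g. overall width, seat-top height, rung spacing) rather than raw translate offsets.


The wall frame of a small rectangular building: four walls, each 2300 mm tall and 156 mm thick, enclosing a footprint 2850 mm (x) by 4030 mm (y) outside-to-outside, with no floor or roof. The front and back walls (the −y and +y sides) span the full width; the two side walls fit between them.


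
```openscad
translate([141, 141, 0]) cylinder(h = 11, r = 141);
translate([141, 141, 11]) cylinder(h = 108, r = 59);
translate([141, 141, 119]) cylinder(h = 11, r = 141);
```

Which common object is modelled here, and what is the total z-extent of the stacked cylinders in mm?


A spool. The overall height is 130 mm.

Three coaxial cylinders, large–small–large — a spool. Two 11 mm flanges and a 108 mm core give 11 + 108 + 11 = 130 mm.


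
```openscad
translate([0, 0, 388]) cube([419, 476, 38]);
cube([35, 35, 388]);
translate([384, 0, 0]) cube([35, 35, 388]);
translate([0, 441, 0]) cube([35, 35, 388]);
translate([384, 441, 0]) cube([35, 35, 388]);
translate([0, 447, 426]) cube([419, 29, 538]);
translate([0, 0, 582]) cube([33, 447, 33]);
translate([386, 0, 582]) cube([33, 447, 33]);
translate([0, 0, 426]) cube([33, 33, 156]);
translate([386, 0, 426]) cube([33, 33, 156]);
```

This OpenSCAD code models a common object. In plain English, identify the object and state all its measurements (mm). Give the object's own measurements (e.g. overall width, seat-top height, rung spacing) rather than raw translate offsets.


A chair. The seat is a 419×476×38 mm slab with its top at z = 426 mm, on four 35×35 mm corner legs (flush with the seat edges, standing on z = 0). A flat backrest 29 mm thick, 538 mm tall, spans the full seat width and rises from the seat top along its +y edge, rear face flush with the rear of the seat. Two armrests of 33×33 mm section run along each side from the seat's front edge to the front of the backrest, top faces 189 mm above the seat top and outer faces flush with the seat's x-edges; a 33×33 mm post under the front of each armrest stands on the seat at the front corner.


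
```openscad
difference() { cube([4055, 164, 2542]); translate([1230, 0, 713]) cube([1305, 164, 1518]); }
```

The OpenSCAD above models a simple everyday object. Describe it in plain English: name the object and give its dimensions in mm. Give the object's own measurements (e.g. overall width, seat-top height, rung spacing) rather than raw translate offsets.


A wall 4055 mm long (x), 164 mm thick (y), 2542 mm tall, with a rectangular window opening cut through it. The opening is 1305 mm wide and 1518 mm tall; its sill is at z = 713 mm and its near (−x) edge is 1230 mm from the wall's −x end. The opening passes through the full wall thickness.


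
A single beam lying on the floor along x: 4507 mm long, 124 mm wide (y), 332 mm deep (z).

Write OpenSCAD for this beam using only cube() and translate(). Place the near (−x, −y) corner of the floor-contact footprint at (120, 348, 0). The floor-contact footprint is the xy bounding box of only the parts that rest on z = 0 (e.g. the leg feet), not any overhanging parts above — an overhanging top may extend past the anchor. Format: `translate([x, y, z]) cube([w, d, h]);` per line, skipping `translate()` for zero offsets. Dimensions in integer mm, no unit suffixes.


translate([120, 348, 0]) cube([4507, 124, 332]);


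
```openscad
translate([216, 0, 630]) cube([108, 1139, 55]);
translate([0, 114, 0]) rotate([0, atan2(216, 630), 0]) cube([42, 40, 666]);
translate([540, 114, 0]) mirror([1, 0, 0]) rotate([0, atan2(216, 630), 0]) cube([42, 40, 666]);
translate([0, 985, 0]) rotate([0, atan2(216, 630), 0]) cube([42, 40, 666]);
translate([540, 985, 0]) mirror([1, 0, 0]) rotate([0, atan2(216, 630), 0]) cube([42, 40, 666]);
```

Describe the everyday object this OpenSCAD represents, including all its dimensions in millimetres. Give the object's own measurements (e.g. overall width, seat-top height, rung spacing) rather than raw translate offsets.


A sawhorse. A 108×1139×55 mm beam (x, y, z) sits on two A-frame leg pairs. Each pair is two raked legs of 42×40 mm section (40 mm along y) splaying symmetrically in x. Each leg rises 630 mm vertically over 216 mm of horizontal reach and is 666 mm long along its own axis. Every leg's outer bottom edge rests on the floor and its outer top edge meets a bottom edge of the beam — the left legs (tilting toward +x) meet the beam's −x bottom edge, the right legs (their mirror images, tilting toward −x) meet its +x bottom edge — so the leg tops tuck under the beam, the beam's underside is 630 mm above the floor, and the feet are 540 mm apart outside-to-outside with the beam centred between them. The two leg pairs are set in 114 mm from either end of the beam.


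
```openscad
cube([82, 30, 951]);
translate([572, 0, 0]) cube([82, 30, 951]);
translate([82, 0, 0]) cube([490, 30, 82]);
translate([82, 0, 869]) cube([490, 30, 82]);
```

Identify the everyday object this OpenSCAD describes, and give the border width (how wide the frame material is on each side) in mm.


A picture frame. The border width is 82 mm.

Four thin pieces enclosing a rectangular opening — a picture frame. The two full-height stiles are 951 mm tall; the top rail sits at z = 869 and is 82 mm tall, so the border above the opening is 951 − 869 = 82 mm, matching the stile x-width.


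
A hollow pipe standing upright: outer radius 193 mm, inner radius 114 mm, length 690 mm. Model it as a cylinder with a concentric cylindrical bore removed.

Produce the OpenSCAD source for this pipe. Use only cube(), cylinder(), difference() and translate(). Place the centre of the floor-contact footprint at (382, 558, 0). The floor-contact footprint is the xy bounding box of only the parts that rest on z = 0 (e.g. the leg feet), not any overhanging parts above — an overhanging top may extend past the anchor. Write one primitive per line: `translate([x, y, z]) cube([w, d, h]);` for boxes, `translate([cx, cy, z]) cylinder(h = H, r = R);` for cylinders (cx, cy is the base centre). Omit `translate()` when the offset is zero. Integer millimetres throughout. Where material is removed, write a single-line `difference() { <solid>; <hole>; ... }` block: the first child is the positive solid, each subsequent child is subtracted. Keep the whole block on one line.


difference() { translate([382, 558, 0]) cylinder(h = 690, r = 193); translate([382, 558, 0]) cylinder(h = 690, r = 114); }


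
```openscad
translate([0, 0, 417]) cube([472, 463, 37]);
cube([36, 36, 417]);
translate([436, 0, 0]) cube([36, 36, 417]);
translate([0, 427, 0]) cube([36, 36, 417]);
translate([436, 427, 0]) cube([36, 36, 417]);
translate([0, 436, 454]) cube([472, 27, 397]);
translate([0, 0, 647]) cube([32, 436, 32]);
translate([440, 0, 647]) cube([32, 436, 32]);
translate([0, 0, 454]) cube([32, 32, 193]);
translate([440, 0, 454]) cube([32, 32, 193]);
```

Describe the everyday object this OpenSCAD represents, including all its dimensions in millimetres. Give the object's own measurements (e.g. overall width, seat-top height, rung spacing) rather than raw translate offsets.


A chair. The seat is a 472×463×37 mm slab with its top at z = 454 mm, on four 36×36 mm corner legs (flush with the seat edges, standing on z = 0). A flat backrest 27 mm thick, 397 mm tall, spans the full seat width and rises from the seat top along its +y edge, rear face flush with the rear of the seat. Two armrests of 32×32 mm section run along each side from the seat's front edge to the front of the backrest, top faces 225 mm above the seat top and outer faces flush with the seat's x-edges; a 32×32 mm post under the front of each armrest stands on the seat at the front corner.


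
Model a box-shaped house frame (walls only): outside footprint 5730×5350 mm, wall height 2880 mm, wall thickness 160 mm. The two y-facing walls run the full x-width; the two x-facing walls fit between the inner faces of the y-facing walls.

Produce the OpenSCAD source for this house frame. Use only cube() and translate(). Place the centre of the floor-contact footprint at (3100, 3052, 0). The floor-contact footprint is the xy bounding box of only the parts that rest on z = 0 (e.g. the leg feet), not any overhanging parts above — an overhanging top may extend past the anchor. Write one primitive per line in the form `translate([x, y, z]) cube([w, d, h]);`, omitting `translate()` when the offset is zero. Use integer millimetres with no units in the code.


translate([235, 377, 0]) cube([5730, 160, 2880]);
translate([235, 5567, 0]) cube([5730, 160, 2880]);
translate([235, 537, 0]) cube([160, 5030, 2880]);
translate([5805, 537, 0]) cube([160, 5030, 2880]);


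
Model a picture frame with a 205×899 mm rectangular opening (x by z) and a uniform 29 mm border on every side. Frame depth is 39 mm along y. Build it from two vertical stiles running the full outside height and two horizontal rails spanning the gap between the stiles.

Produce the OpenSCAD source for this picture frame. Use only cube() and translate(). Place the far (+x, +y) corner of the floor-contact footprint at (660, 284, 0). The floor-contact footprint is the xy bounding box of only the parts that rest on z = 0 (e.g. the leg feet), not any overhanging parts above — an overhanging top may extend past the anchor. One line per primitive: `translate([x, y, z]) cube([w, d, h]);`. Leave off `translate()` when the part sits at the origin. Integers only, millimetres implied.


translate([397, 245, 0]) cube([29, 39, 957]);
translate([631, 245, 0]) cube([29, 39, 957]);
translate([426, 245, 0]) cube([205, 39, 29]);
translate([426, 245, 928]) cube([205, 39, 29]);


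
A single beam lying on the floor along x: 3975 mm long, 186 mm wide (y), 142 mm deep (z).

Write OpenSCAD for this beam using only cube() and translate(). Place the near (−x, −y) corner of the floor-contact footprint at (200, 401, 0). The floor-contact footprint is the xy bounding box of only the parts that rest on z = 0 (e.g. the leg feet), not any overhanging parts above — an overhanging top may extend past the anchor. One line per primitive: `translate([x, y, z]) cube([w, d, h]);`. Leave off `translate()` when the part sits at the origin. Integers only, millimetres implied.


translate([200, 401, 0]) cube([3975, 186, 142]);


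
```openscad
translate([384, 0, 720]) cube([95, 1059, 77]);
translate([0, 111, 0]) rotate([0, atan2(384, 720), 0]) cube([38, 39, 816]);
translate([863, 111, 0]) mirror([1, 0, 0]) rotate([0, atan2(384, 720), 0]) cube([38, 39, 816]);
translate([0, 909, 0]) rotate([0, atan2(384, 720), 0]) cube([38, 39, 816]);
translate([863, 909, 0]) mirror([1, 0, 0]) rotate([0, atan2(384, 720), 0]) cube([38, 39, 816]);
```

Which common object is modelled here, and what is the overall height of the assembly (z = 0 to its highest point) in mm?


A sawhorse. The overall height is 797 mm.

A beam across two mirrored pairs of raked legs — a sawhorse. The beam's underside is at z = 720 (matching the legs' vertical rise in atan2(384, 720)) and the beam is 77 mm tall, so its top is at 720 + 77 = 797 mm. The raked legs top out at the beam's underside, so that is the highest point.


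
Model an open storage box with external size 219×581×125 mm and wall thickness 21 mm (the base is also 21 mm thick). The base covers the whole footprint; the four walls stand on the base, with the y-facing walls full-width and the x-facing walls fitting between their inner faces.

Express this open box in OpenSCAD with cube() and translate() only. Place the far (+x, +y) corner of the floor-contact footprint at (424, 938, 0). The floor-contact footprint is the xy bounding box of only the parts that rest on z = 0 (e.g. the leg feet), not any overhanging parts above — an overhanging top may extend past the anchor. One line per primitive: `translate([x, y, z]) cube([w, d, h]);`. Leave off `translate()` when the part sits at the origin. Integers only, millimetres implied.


translate([205, 357, 0]) cube([219, 581, 21]);
translate([205, 357, 21]) cube([219, 21, 104]);
translate([205, 917, 21]) cube([219, 21, 104]);
translate([205, 378, 21]) cube([21, 539, 104]);
translate([403, 378, 21]) cube([21, 539, 104]);


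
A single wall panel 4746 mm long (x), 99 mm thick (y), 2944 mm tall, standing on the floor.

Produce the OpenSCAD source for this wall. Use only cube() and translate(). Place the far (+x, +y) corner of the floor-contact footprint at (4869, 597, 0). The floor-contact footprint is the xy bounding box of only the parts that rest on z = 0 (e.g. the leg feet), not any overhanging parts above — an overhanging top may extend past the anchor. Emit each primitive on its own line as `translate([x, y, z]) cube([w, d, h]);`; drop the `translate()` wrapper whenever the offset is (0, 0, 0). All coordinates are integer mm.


translate([123, 498, 0]) cube([4746, 99, 2944]);


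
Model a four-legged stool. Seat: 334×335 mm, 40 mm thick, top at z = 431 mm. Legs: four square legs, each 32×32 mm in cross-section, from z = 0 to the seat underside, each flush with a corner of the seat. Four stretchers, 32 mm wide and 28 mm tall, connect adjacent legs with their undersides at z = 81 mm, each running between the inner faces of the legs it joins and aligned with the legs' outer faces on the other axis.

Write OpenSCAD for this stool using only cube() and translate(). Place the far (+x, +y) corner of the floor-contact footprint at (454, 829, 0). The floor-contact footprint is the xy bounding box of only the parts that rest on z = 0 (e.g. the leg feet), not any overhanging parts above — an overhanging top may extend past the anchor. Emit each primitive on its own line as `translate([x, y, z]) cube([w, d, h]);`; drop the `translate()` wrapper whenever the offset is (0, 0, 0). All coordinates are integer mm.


// leg_h = 431 - 40 = 391
// stretcher span = 334 - 2*32 = 270
translate([120, 494, 391]) cube([334, 335, 40]);
translate([120, 494, 0]) cube([32, 32, 391]);
translate([422, 494, 0]) cube([32, 32, 391]);
translate([120, 797, 0]) cube([32, 32, 391]);
translate([422, 797, 0]) cube([32, 32, 391]);
translate([152, 494, 81]) cube([270, 32, 28]);
translate([152, 797, 81]) cube([270, 32, 28]);
translate([120, 526, 81]) cube([32, 271, 28]);
translate([422, 526, 81]) cube([32, 271, 28]);


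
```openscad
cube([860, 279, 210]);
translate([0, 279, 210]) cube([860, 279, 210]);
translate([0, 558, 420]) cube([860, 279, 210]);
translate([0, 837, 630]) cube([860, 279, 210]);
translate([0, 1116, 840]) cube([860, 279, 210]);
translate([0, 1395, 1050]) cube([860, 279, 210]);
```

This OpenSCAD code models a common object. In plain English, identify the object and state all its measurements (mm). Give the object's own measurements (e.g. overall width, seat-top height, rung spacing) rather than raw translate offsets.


A straight staircase of 6 solid steps. Each step is 860 mm wide (x), 279 mm deep (y, the going) and 210 mm tall (the rise). The first step rests on the floor; each subsequent step sits one going further in +y and one rise higher in +z, directly behind and above the previous step with no overlap.


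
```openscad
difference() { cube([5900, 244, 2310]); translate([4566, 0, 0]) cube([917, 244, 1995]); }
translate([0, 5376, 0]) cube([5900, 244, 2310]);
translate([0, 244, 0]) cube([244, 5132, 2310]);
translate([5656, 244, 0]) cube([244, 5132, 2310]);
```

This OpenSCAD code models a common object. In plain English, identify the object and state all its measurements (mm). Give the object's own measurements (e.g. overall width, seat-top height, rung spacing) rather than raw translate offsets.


A single room: four walls, each 2310 mm tall and 244 mm thick, enclosing an outside footprint 5900×5620 mm (x × y), no floor or roof. The front and back walls (−y and +y sides) run the full x-width; the side walls fit between their inner faces. A door opening 917 mm wide and 1995 mm tall is cut through the front wall from the floor up, its −x edge 4566 mm from the wall's −x end.


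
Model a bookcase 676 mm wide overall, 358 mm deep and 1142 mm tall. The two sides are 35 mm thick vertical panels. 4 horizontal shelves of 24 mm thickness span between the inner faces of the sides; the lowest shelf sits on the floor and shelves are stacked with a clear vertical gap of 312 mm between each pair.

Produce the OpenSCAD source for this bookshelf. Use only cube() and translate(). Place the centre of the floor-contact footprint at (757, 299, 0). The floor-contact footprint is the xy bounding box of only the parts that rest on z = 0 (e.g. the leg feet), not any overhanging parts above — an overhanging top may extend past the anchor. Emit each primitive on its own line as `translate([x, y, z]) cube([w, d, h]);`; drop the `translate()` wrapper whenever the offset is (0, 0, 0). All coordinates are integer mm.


translate([419, 120, 0]) cube([35, 358, 1142]);
translate([1060, 120, 0]) cube([35, 358, 1142]);
translate([454, 120, 0]) cube([606, 358, 24]);
translate([454, 120, 336]) cube([606, 358, 24]);
translate([454, 120, 672]) cube([606, 358, 24]);
translate([454, 120, 1008]) cube([606, 358, 24]);


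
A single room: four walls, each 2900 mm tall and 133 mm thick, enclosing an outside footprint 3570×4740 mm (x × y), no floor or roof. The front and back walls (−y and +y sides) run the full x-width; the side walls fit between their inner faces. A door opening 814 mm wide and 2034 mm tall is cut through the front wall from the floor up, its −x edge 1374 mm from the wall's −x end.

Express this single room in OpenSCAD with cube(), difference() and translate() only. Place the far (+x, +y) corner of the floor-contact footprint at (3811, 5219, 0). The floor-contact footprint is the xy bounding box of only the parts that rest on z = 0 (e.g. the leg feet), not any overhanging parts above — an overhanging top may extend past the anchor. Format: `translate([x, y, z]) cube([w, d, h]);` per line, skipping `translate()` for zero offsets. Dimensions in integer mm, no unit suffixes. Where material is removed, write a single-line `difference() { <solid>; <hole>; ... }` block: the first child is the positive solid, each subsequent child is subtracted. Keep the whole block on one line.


difference() { translate([241, 479, 0]) cube([3570, 133, 2900]); translate([1615, 479, 0]) cube([814, 133, 2034]); }
translate([241, 5086, 0]) cube([3570, 133, 2900]);
translate([241, 612, 0]) cube([133, 4474, 2900]);
translate([3678, 612, 0]) cube([133, 4474, 2900]);


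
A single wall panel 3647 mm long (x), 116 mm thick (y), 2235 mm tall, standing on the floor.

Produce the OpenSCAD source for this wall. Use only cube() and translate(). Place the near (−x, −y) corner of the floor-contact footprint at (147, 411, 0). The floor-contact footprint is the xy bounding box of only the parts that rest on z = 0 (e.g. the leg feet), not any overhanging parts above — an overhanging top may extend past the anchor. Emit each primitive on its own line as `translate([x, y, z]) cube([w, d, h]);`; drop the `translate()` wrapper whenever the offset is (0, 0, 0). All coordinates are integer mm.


translate([147, 411, 0]) cube([3647, 116, 2235]);
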